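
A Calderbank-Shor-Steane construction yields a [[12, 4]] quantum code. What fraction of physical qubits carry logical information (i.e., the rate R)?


Code rate R = k/n
= 4/12
= 0.3333

0.3333


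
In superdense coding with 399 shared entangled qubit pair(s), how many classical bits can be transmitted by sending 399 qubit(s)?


Superdense coding allows 2 classical bits per shared entangled pair.
399 pair(s) -> 2 * 399 = 798 classical bits

798


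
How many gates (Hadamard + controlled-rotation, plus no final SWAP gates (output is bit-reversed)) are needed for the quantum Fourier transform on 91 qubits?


Hadamard gates: 91
Controlled rotations: n*(n-1)/2 = 91*90/2 = 4095
SWAP gates: 0 (omitted)
Total = 91 + 4095
= 4186

4186


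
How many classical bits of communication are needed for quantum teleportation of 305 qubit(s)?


Quantum teleportation requires 2 classical bits per qubit teleported.
305 qubit(s) -> 2 * 305 = 610 classical bits

610


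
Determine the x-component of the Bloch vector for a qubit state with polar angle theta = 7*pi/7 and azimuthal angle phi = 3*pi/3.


theta = 3.1416, phi = 3.1416
r_x = sin(theta)*cos(phi) = 0.0000 * -1.0000
r_x = 0.0000

0.0000


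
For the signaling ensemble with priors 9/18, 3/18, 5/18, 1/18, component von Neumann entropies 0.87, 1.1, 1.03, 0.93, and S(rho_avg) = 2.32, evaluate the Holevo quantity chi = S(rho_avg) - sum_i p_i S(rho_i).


chi = S(rho) - sum_i p_i * S(rho_i)
Weighted entropy = 9/18 * 0.87 + 3/18 * 1.1 + 5/18 * 1.03 + 1/18 * 0.93
= 0.9561
chi = 2.32 - 0.9561
= 1.3639

1.3639


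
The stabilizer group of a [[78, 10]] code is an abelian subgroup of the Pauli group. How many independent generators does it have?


For an [[n,k]] stabilizer code:
Number of stabilizer generators = n - k
= 78 - 10
= 68

68


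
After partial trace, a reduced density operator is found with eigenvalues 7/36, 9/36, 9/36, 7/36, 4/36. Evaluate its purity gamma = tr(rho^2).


tr(rho^2) = sum of eigenvalues squared
= (7/36)^2 + (9/36)^2 + (9/36)^2 + (7/36)^2 + (4/36)^2
= (49 + 81 + 81 + 49 + 16) / 1296
= 276/1296
= 0.2130

0.2130


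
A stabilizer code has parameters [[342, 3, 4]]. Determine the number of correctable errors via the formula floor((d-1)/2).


Code parameters: [[342, 3, 4]], distance d = 4.
Number of correctable errors = floor((d-1)/2)
= floor((4 - 1)/2)
= floor(3/2)
= 1

1


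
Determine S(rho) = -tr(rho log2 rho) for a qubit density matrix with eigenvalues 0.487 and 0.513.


S = -p*log2(p) - (1-p)*log2(1-p)
p = 0.4870, 1-p = 0.5130
= -0.4870 * log2(0.4870) - 0.5130 * log2(0.5130)
= -(-0.5055) - (-0.4940)
= 0.9995

0.9995


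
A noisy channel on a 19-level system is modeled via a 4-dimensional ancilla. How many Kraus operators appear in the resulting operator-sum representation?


Tracing out the environment in an orthonormal basis {|i>_E} gives Kraus operators K_i = <i|_E U |0>_E.
Number of Kraus operators = dim(H_env) = d_env
= 4

4


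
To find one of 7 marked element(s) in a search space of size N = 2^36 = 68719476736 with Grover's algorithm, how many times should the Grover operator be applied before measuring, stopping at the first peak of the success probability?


After j Grover iterations the success probability is P(j) = sin^2((2j+1)*theta), where sin(theta) = sqrt(k/N).
N = 2^36 = 68719476736, k = 7
sin(theta) = sqrt(k/N) = 1.009274029e-05
theta = arcsin(sqrt(k/N)) = 1.009274029e-05 rad
P(j) reaches its first maximum when (2j+1)*theta is as close as possible to pi/2, i.e. j = round(pi/(4*theta) - 1/2).
pi/(4*theta) - 1/2 = 77817.6287
(For comparison, the common estimate pi/4 * sqrt(N/k) = 77818.1287; the exact maximiser is used here.)
Optimal iterations = 77818

77818


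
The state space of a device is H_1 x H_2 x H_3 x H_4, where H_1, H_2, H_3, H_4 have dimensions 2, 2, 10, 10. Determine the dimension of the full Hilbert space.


dim(H_1 x H_2 x H_3 x H_4) = 2 * 2 * 10 * 10
= 4 * 10 * 10
= 40 * 10
= 400

400


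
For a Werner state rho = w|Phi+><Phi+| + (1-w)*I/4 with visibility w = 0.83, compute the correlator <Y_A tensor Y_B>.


|Phi+> = (|00> + |11>)/sqrt(2)
For the pure Bell state, <Y_A Y_B> = -1 (Bell-state Pauli correlator).
The maximally-mixed part I/4 has tr(I/4 * P tensor P) = 0 for any traceless Pauli P.
So <Y_A Y_B>_rho = w * (-1) + (1 - w) * 0
= 0.83 * (-1)
= -0.8300

-0.8300


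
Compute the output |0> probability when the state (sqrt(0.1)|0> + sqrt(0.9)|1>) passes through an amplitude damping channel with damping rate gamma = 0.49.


For amplitude damping with parameter gamma on state sqrt(a)|0> + sqrt(b)|1>:
alpha^2 = 0.1, beta^2 = 0.9
P(|0>) = alpha^2 + gamma * beta^2
= 0.1 + 0.49 * 0.9
= 0.1 + 0.4410
= 0.5410

0.5410


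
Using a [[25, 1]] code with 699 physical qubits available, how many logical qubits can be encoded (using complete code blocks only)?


Each code block uses 25 physical qubits for 1 logical qubit(s).
Number of complete blocks = floor(699 / 25) = 27
Logical qubits = 27 * 1
= 27

27


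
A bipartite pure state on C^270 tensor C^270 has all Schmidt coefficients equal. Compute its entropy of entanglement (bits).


For a maximally entangled state in d x d:
S = log2(d) = log2(270)
= 8.0768

8.0768


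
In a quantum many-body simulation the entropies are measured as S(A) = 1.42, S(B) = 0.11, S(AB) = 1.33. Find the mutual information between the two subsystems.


I(A:B) = S(A) + S(B) - S(AB)
= 1.42 + 0.11 - 1.33
= 0.2000

0.2000


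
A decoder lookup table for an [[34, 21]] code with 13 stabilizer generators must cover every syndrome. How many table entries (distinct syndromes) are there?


Each stabilizer generator gives a binary (+1 or -1) measurement outcome.
With 13 independent generators:
Total syndromes = 2^13
= 8192

8192


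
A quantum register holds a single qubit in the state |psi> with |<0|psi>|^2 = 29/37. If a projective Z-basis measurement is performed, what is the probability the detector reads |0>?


|alpha|^2 = 29/37 = 0.7838
|beta|^2 = 1 - 29/37 = 8/37 = 0.2162
P(|0>) = |alpha|^2 = 0.7838

0.7838


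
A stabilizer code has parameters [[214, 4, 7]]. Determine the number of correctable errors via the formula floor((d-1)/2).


Code parameters: [[214, 4, 7]], distance d = 7.
Number of correctable errors = floor((d-1)/2)
= floor((7 - 1)/2)
= floor(6/2)
= 3

3


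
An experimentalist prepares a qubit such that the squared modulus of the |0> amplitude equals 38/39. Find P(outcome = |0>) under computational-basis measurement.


|alpha|^2 = 38/39 = 0.9744
|beta|^2 = 1 - 38/39 = 1/39 = 0.0256
P(|0>) = |alpha|^2 = 0.9744

0.9744


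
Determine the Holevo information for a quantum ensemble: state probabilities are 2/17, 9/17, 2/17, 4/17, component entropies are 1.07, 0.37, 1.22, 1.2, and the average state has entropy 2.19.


chi = S(rho) - sum_i p_i * S(rho_i)
Weighted entropy = 2/17 * 1.07 + 9/17 * 0.37 + 2/17 * 1.22 + 4/17 * 1.2
= 0.7476
chi = 2.19 - 0.7476
= 1.4424

1.4424


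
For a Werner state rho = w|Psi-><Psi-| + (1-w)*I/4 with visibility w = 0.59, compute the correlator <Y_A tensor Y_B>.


|Psi-> = (|01> - |10>)/sqrt(2)
For the pure Bell state, <Y_A Y_B> = -1 (Bell-state Pauli correlator).
The maximally-mixed part I/4 has tr(I/4 * P tensor P) = 0 for any traceless Pauli P.
So <Y_A Y_B>_rho = w * (-1) + (1 - w) * 0
= 0.59 * (-1)
= -0.5900

-0.5900


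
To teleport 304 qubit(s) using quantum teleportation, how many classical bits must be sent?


Quantum teleportation requires 2 classical bits per qubit teleported.
304 qubit(s) -> 2 * 304 = 608 classical bits

608


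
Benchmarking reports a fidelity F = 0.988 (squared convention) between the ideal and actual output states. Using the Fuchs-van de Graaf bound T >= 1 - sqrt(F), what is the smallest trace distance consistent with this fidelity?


Fuchs-van de Graaf (squared-fidelity convention): 1 - sqrt(F) <= T <= sqrt(1 - F).
Lower bound: T >= 1 - sqrt(F)
sqrt(F) = sqrt(0.988) = 0.9940
T >= 1 - 0.9940
T >= 0.0060

0.0060


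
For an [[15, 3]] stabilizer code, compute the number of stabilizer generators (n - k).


For an [[n,k]] stabilizer code:
Number of stabilizer generators = n - k
= 15 - 3
= 12

12


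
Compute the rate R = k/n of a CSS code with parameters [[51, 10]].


Code rate R = k/n
= 10/51
= 0.1961

0.1961


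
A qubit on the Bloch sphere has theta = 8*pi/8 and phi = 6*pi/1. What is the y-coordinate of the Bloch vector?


theta = 3.1416, phi = 18.8496
r_y = sin(theta)*sin(phi) = 0.0000 * 0.0000
r_y = 0.0000

0.0000


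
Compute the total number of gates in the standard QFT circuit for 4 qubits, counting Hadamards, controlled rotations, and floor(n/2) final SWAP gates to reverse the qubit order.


Hadamard gates: 4
Controlled rotations: n*(n-1)/2 = 4*3/2 = 6
SWAP gates: floor(n/2) = floor(4/2) = 2
Total = 4 + 6 + 2
= 12

12


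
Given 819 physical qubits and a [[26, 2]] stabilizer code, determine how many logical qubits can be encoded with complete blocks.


Each code block uses 26 physical qubits for 2 logical qubit(s).
Number of complete blocks = floor(819 / 26) = 31
Logical qubits = 31 * 2
= 62

62


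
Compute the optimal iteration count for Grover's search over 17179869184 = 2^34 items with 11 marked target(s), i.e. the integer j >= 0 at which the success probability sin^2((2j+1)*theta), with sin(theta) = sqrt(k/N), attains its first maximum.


After j Grover iterations the success probability is P(j) = sin^2((2j+1)*theta), where sin(theta) = sqrt(k/N).
N = 2^34 = 17179869184, k = 11
sin(theta) = sqrt(k/N) = 2.530383904e-05
theta = arcsin(sqrt(k/N)) = 2.530383904e-05 rad
P(j) reaches its first maximum when (2j+1)*theta is as close as possible to pi/2, i.e. j = round(pi/(4*theta) - 1/2).
pi/(4*theta) - 1/2 = 31038.1958
(For comparison, the common estimate pi/4 * sqrt(N/k) = 31038.6958; the exact maximiser is used here.)
Optimal iterations = 31038

31038


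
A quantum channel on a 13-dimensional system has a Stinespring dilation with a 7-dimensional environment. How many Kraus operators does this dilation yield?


Tracing out the environment in an orthonormal basis {|i>_E} gives Kraus operators K_i = <i|_E U |0>_E.
Number of Kraus operators = dim(H_env) = d_env
= 7

7


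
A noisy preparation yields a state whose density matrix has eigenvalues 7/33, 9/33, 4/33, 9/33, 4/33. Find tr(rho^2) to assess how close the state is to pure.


tr(rho^2) = sum of eigenvalues squared
= (7/33)^2 + (9/33)^2 + (4/33)^2 + (9/33)^2 + (4/33)^2
= (49 + 81 + 16 + 81 + 16) / 1089
= 243/1089
= 0.2231

0.2231


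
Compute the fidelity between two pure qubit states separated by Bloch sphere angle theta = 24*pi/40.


For states separated by angle theta on Bloch sphere:
F = cos^2(theta/2)
theta = 24*pi/40 = 1.8850
theta/2 = 0.9425
cos(theta/2) = 0.5878
F = 0.3455

0.3455


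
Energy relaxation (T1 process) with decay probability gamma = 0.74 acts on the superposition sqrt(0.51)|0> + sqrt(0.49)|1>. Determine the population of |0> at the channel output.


For amplitude damping with parameter gamma on state sqrt(a)|0> + sqrt(b)|1>:
alpha^2 = 0.51, beta^2 = 0.49
P(|0>) = alpha^2 + gamma * beta^2
= 0.51 + 0.74 * 0.49
= 0.51 + 0.3626
= 0.8726

0.8726


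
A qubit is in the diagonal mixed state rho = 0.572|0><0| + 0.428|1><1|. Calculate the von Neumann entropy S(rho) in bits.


S = -p*log2(p) - (1-p)*log2(1-p)
p = 0.5720, 1-p = 0.4280
= -0.5720 * log2(0.5720) - 0.4280 * log2(0.4280)
= -(-0.4610) - (-0.5240)
= 0.9850

0.9850


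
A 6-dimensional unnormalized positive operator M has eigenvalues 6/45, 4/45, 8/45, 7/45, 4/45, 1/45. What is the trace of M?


tr(M) = sum of eigenvalues
= 6/45 + 4/45 + 8/45 + 7/45 + 4/45 + 1/45
= 30/45
= 0.6667

0.6667


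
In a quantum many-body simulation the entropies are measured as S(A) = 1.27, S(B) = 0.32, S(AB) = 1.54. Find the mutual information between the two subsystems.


I(A:B) = S(A) + S(B) - S(AB)
= 1.27 + 0.32 - 1.54
= 0.0500

0.0500


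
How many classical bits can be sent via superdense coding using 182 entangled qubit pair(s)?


Superdense coding allows 2 classical bits per shared entangled pair.
182 pair(s) -> 2 * 182 = 364 classical bits

364


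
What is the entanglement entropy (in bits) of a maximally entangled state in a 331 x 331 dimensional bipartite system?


For a maximally entangled state in d x d:
S = log2(d) = log2(331)
= 8.3707

8.3707


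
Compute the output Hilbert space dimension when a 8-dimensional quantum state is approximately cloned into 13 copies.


Output space = H^(tensor 13) where dim(H) = 8
dim = 8^13
= 64 (after 2 factors)
= 512 (after 3 factors)
= 4096 (after 4 factors)
= 32768 (after 5 factors)
= 262144 (after 6 factors)
= 2097152 (after 7 factors)
= 16777216 (after 8 factors)
= 134217728 (after 9 factors)
= 1073741824 (after 10 factors)
= 8589934592 (after 11 factors)
= 68719476736 (after 12 factors)
= 549755813888 (after 13 factors)
= 549755813888

549755813888


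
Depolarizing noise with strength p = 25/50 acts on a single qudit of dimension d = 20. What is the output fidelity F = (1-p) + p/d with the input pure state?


F = (1-p) + p/d
= (1 - 0.5000) + 0.5000/20
= 0.5000 + 0.0250
= 0.5250

0.5250


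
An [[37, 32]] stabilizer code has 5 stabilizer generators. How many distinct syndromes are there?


Each stabilizer generator gives a binary (+1 or -1) measurement outcome.
With 5 independent generators:
Total syndromes = 2^5
= 32

32


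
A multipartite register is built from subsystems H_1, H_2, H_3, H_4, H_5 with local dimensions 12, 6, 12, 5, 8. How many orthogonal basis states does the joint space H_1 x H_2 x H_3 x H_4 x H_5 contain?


dim(H_1 x H_2 x H_3 x H_4 x H_5) = 12 * 6 * 12 * 5 * 8
= 72 * 12 * 5 * 8
= 864 * 5 * 8
= 4320 * 8
= 34560

34560


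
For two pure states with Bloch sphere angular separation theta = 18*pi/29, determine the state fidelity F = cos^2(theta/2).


For states separated by angle theta on Bloch sphere:
F = cos^2(theta/2)
theta = 18*pi/29 = 1.9500
theta/2 = 0.9750
cos(theta/2) = 0.5612
F = 0.3149

0.3149


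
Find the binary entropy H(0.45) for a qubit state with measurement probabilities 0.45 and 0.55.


S = -p*log2(p) - (1-p)*log2(1-p)
p = 0.4500, 1-p = 0.5500
= -0.4500 * log2(0.4500) - 0.5500 * log2(0.5500)
= -(-0.5184) - (-0.4744)
= 0.9928

0.9928


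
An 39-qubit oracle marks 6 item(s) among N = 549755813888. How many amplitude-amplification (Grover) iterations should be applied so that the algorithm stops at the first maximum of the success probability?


After j Grover iterations the success probability is P(j) = sin^2((2j+1)*theta), where sin(theta) = sqrt(k/N).
N = 2^39 = 549755813888, k = 6
sin(theta) = sqrt(k/N) = 3.30362474e-06
theta = arcsin(sqrt(k/N)) = 3.30362474e-06 rad
P(j) reaches its first maximum when (2j+1)*theta is as close as possible to pi/2, i.e. j = round(pi/(4*theta) - 1/2).
pi/(4*theta) - 1/2 = 237737.8103
(For comparison, the common estimate pi/4 * sqrt(N/k) = 237738.3103; the exact maximiser is used here.)
Optimal iterations = 237738

237738


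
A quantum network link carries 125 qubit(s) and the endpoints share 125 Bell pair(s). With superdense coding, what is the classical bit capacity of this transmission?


Superdense coding allows 2 classical bits per shared entangled pair.
125 pair(s) -> 2 * 125 = 250 classical bits

250


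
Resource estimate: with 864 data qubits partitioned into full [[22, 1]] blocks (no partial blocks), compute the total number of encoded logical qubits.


Each code block uses 22 physical qubits for 1 logical qubit(s).
Number of complete blocks = floor(864 / 22) = 39
Logical qubits = 39 * 1
= 39

39


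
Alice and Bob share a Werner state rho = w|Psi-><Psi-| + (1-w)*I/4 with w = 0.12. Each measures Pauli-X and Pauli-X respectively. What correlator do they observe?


|Psi-> = (|01> - |10>)/sqrt(2)
For the pure Bell state, <X_A X_B> = -1 (Bell-state Pauli correlator).
The maximally-mixed part I/4 has tr(I/4 * P tensor P) = 0 for any traceless Pauli P.
So <X_A X_B>_rho = w * (-1) + (1 - w) * 0
= 0.12 * (-1)
= -0.1200

-0.1200


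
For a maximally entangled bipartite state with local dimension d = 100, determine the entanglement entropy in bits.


For a maximally entangled state in d x d:
S = log2(d) = log2(100)
= 6.6439

6.6439


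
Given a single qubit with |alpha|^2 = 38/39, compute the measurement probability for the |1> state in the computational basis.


|alpha|^2 = 38/39 = 0.9744
|beta|^2 = 1 - 38/39 = 1/39 = 0.0256
P(|1>) = |beta|^2 = 0.0256

0.0256


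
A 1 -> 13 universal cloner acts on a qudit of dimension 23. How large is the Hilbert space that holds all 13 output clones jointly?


Output space = H^(tensor 13) where dim(H) = 23
dim = 23^13
= 529 (after 2 factors)
= 12167 (after 3 factors)
= 279841 (after 4 factors)
= 6436343 (after 5 factors)
= 148035889 (after 6 factors)
= 3404825447 (after 7 factors)
= 78310985281 (after 8 factors)
= 1801152661463 (after 9 factors)
= 41426511213649 (after 10 factors)
= 952809757913927 (after 11 factors)
= 21914624432020321 (after 12 factors)
= 504036361936467383 (after 13 factors)
= 504036361936467383

504036361936467383


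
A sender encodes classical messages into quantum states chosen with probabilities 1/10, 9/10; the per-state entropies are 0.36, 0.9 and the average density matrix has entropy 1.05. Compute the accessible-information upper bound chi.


chi = S(rho) - sum_i p_i * S(rho_i)
Weighted entropy = 1/10 * 0.36 + 9/10 * 0.9
= 0.8460
chi = 1.05 - 0.8460
= 0.2040

0.2040


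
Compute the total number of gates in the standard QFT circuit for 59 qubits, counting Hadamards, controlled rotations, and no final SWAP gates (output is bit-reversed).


Hadamard gates: 59
Controlled rotations: n*(n-1)/2 = 59*58/2 = 1711
SWAP gates: 0 (omitted)
Total = 59 + 1711
= 1770

1770


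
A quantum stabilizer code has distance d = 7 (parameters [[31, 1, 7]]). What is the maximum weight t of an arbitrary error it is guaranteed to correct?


Code parameters: [[31, 1, 7]], distance d = 7.
Number of correctable errors = floor((d-1)/2)
= floor((7 - 1)/2)
= floor(6/2)
= 3

3


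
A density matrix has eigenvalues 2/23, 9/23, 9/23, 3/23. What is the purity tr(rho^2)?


tr(rho^2) = sum of eigenvalues squared
= (2/23)^2 + (9/23)^2 + (9/23)^2 + (3/23)^2
= (4 + 81 + 81 + 9) / 529
= 175/529
= 0.3308

0.3308


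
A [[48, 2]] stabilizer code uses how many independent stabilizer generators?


For an [[n,k]] stabilizer code:
Number of stabilizer generators = n - k
= 48 - 2
= 46

46


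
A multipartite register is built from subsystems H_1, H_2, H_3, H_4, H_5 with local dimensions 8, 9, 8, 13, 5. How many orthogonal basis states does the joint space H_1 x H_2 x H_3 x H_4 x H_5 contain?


dim(H_1 x H_2 x H_3 x H_4 x H_5) = 8 * 9 * 8 * 13 * 5
= 72 * 8 * 13 * 5
= 576 * 13 * 5
= 7488 * 5
= 37440

37440


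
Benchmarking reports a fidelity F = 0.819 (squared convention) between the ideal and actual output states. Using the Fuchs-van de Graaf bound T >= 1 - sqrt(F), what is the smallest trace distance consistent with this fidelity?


Fuchs-van de Graaf (squared-fidelity convention): 1 - sqrt(F) <= T <= sqrt(1 - F).
Lower bound: T >= 1 - sqrt(F)
sqrt(F) = sqrt(0.819) = 0.9050
T >= 1 - 0.9050
T >= 0.0950

0.0950


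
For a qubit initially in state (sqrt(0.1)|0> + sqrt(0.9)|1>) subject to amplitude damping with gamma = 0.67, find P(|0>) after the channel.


For amplitude damping with parameter gamma on state sqrt(a)|0> + sqrt(b)|1>:
alpha^2 = 0.1, beta^2 = 0.9
P(|0>) = alpha^2 + gamma * beta^2
= 0.1 + 0.67 * 0.9
= 0.1 + 0.6030
= 0.7030

0.7030


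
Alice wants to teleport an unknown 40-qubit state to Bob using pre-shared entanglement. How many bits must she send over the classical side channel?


Quantum teleportation requires 2 classical bits per qubit teleported.
40 qubit(s) -> 2 * 40 = 80 classical bits

80


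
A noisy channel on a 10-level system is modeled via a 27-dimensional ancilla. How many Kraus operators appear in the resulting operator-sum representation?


Tracing out the environment in an orthonormal basis {|i>_E} gives Kraus operators K_i = <i|_E U |0>_E.
Number of Kraus operators = dim(H_env) = d_env
= 27

27


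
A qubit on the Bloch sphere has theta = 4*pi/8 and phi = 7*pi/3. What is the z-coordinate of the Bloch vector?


theta = 1.5708, phi = 7.3304
r_z = cos(theta) = 0.0000

0.0000


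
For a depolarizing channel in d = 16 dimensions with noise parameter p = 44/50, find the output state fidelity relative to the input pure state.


F = (1-p) + p/d
= (1 - 0.8800) + 0.8800/16
= 0.1200 + 0.0550
= 0.1750

0.1750


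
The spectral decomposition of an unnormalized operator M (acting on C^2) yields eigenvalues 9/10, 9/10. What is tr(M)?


tr(M) = sum of eigenvalues
= 9/10 + 9/10
= 18/10
= 1.8000

1.8000


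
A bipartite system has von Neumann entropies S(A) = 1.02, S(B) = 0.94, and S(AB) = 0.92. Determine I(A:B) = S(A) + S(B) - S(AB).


I(A:B) = S(A) + S(B) - S(AB)
= 1.02 + 0.94 - 0.92
= 1.0400

1.0400


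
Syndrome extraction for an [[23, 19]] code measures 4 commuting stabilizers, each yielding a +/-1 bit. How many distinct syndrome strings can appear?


Each stabilizer generator gives a binary (+1 or -1) measurement outcome.
With 4 independent generators:
Total syndromes = 2^4
= 16

16


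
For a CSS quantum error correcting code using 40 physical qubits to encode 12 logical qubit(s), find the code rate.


Code rate R = k/n
= 12/40
= 0.3000

0.3000


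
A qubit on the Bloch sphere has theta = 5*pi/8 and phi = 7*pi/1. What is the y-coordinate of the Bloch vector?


theta = 1.9635, phi = 21.9911
r_y = sin(theta)*sin(phi) = 0.9239 * 0.0000
r_y = 0.0000

0.0000


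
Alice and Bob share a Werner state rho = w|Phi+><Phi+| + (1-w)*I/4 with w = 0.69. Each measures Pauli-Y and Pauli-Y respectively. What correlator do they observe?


|Phi+> = (|00> + |11>)/sqrt(2)
For the pure Bell state, <Y_A Y_B> = -1 (Bell-state Pauli correlator).
The maximally-mixed part I/4 has tr(I/4 * P tensor P) = 0 for any traceless Pauli P.
So <Y_A Y_B>_rho = w * (-1) + (1 - w) * 0
= 0.69 * (-1)
= -0.6900

-0.6900


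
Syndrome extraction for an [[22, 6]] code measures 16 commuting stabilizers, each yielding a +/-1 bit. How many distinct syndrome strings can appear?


Each stabilizer generator gives a binary (+1 or -1) measurement outcome.
With 16 independent generators:
Total syndromes = 2^16
= 65536

65536


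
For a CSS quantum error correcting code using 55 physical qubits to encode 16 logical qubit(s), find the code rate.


Code rate R = k/n
= 16/55
= 0.2909

0.2909


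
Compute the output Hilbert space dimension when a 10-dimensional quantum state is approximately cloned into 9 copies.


Output space = H^(tensor 9) where dim(H) = 10
dim = 10^9
= 100 (after 2 factors)
= 1000 (after 3 factors)
= 10000 (after 4 factors)
= 100000 (after 5 factors)
= 1000000 (after 6 factors)
= 10000000 (after 7 factors)
= 100000000 (after 8 factors)
= 1000000000 (after 9 factors)
= 1000000000

1000000000


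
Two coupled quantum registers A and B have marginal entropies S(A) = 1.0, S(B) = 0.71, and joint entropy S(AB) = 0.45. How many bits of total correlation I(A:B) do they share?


I(A:B) = S(A) + S(B) - S(AB)
= 1.0 + 0.71 - 0.45
= 1.2600

1.2600


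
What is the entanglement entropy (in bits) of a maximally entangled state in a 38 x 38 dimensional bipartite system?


For a maximally entangled state in d x d:
S = log2(d) = log2(38)
= 5.2479

5.2479


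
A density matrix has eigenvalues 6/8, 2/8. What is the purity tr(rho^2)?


tr(rho^2) = sum of eigenvalues squared
= (6/8)^2 + (2/8)^2
= (36 + 4) / 64
= 40/64
= 0.6250

0.6250


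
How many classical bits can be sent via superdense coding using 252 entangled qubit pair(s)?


Superdense coding allows 2 classical bits per shared entangled pair.
252 pair(s) -> 2 * 252 = 504 classical bits

504


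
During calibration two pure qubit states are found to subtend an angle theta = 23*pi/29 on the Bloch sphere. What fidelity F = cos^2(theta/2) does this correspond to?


For states separated by angle theta on Bloch sphere:
F = cos^2(theta/2)
theta = 23*pi/29 = 2.4916
theta/2 = 1.2458
cos(theta/2) = 0.3193
F = 0.1020

0.1020


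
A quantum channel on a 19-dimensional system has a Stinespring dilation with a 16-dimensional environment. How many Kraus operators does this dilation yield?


Tracing out the environment in an orthonormal basis {|i>_E} gives Kraus operators K_i = <i|_E U |0>_E.
Number of Kraus operators = dim(H_env) = d_env
= 16

16


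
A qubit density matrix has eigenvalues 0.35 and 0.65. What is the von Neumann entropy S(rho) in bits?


S = -p*log2(p) - (1-p)*log2(1-p)
p = 0.3500, 1-p = 0.6500
= -0.3500 * log2(0.3500) - 0.6500 * log2(0.6500)
= -(-0.5301) - (-0.4040)
= 0.9341

0.9341


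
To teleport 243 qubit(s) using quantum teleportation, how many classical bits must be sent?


Quantum teleportation requires 2 classical bits per qubit teleported.
243 qubit(s) -> 2 * 243 = 486 classical bits

486


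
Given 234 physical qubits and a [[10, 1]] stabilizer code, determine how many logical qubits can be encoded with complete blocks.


Each code block uses 10 physical qubits for 1 logical qubit(s).
Number of complete blocks = floor(234 / 10) = 23
Logical qubits = 23 * 1
= 23

23


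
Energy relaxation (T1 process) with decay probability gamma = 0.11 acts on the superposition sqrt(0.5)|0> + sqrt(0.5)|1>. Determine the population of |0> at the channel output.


For amplitude damping with parameter gamma on state sqrt(a)|0> + sqrt(b)|1>:
alpha^2 = 0.5, beta^2 = 0.5
P(|0>) = alpha^2 + gamma * beta^2
= 0.5 + 0.11 * 0.5
= 0.5 + 0.0550
= 0.5550

0.5550


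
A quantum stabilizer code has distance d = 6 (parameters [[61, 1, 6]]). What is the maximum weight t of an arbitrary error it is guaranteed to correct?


Code parameters: [[61, 1, 6]], distance d = 6.
Number of correctable errors = floor((d-1)/2)
= floor((6 - 1)/2)
= floor(5/2)
= 2

2


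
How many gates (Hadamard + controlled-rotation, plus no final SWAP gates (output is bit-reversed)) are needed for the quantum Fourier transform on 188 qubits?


Hadamard gates: 188
Controlled rotations: n*(n-1)/2 = 188*187/2 = 17578
SWAP gates: 0 (omitted)
Total = 188 + 17578
= 17766

17766


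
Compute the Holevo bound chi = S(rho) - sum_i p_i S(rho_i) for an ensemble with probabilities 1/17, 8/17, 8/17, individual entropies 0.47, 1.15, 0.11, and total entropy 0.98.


chi = S(rho) - sum_i p_i * S(rho_i)
Weighted entropy = 1/17 * 0.47 + 8/17 * 1.15 + 8/17 * 0.11
= 0.6206
chi = 0.98 - 0.6206
= 0.3594

0.3594


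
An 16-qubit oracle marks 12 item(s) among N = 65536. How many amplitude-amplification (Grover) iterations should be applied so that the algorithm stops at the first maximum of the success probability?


After j Grover iterations the success probability is P(j) = sin^2((2j+1)*theta), where sin(theta) = sqrt(k/N).
N = 2^16 = 65536, k = 12
sin(theta) = sqrt(k/N) = 0.01353164693
theta = arcsin(sqrt(k/N)) = 0.01353205992 rad
P(j) reaches its first maximum when (2j+1)*theta is as close as possible to pi/2, i.e. j = round(pi/(4*theta) - 1/2).
pi/(4*theta) - 1/2 = 57.5398
(For comparison, the common estimate pi/4 * sqrt(N/k) = 58.0416; the exact maximiser is used here.)
Optimal iterations = 58

58


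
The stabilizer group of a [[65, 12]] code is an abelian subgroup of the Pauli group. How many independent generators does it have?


For an [[n,k]] stabilizer code:
Number of stabilizer generators = n - k
= 65 - 12
= 53

53


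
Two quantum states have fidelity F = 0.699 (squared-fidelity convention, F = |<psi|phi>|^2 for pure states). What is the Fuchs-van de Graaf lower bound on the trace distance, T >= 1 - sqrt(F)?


Fuchs-van de Graaf (squared-fidelity convention): 1 - sqrt(F) <= T <= sqrt(1 - F).
Lower bound: T >= 1 - sqrt(F)
sqrt(F) = sqrt(0.699) = 0.8361
T >= 1 - 0.8361
T >= 0.1639

0.1639


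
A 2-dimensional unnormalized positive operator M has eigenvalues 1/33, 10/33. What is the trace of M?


tr(M) = sum of eigenvalues
= 1/33 + 10/33
= 11/33
= 0.3333

0.3333


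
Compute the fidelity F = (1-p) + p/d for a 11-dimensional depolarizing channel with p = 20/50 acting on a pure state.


F = (1-p) + p/d
= (1 - 0.4000) + 0.4000/11
= 0.6000 + 0.0364
= 0.6364

0.6364


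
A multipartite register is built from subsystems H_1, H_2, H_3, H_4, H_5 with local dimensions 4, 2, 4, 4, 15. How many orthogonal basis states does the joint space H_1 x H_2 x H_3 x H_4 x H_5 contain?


dim(H_1 x H_2 x H_3 x H_4 x H_5) = 4 * 2 * 4 * 4 * 15
= 8 * 4 * 4 * 15
= 32 * 4 * 15
= 128 * 15
= 1920

1920


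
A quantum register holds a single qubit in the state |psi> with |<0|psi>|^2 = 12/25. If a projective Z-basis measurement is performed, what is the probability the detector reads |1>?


|alpha|^2 = 12/25 = 0.4800
|beta|^2 = 1 - 12/25 = 13/25 = 0.5200
P(|1>) = |beta|^2 = 0.5200

0.5200


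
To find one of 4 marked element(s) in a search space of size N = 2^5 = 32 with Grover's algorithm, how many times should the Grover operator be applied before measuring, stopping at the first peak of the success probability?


After j Grover iterations the success probability is P(j) = sin^2((2j+1)*theta), where sin(theta) = sqrt(k/N).
N = 2^5 = 32, k = 4
sin(theta) = sqrt(k/N) = 0.3535533906
theta = arcsin(sqrt(k/N)) = 0.3613671239 rad
P(j) reaches its first maximum when (2j+1)*theta is as close as possible to pi/2, i.e. j = round(pi/(4*theta) - 1/2).
pi/(4*theta) - 1/2 = 1.6734
(For comparison, the common estimate pi/4 * sqrt(N/k) = 2.2214; the exact maximiser is used here.)
Optimal iterations = 2

2


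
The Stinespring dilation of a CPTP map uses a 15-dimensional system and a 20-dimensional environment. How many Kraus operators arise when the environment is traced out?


Tracing out the environment in an orthonormal basis {|i>_E} gives Kraus operators K_i = <i|_E U |0>_E.
Number of Kraus operators = dim(H_env) = d_env
= 20

20


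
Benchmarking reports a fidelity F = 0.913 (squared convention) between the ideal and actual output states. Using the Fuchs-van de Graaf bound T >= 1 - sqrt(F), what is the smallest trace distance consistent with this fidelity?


Fuchs-van de Graaf (squared-fidelity convention): 1 - sqrt(F) <= T <= sqrt(1 - F).
Lower bound: T >= 1 - sqrt(F)
sqrt(F) = sqrt(0.913) = 0.9555
T >= 1 - 0.9555
T >= 0.0445

0.0445


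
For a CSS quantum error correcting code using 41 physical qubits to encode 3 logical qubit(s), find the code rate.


Code rate R = k/n
= 3/41
= 0.0732

0.0732


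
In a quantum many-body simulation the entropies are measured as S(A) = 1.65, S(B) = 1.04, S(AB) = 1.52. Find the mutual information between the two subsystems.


I(A:B) = S(A) + S(B) - S(AB)
= 1.65 + 1.04 - 1.52
= 1.1700

1.1700


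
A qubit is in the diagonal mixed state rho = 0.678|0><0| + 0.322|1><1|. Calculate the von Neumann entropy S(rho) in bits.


S = -p*log2(p) - (1-p)*log2(1-p)
p = 0.6780, 1-p = 0.3220
= -0.6780 * log2(0.6780) - 0.3220 * log2(0.3220)
= -(-0.3801) - (-0.5264)
= 0.9065

0.9065


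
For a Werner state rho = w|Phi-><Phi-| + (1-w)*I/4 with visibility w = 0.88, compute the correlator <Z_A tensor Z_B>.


|Phi-> = (|00> - |11>)/sqrt(2)
For the pure Bell state, <Z_A Z_B> = +1 (Bell-state Pauli correlator).
The maximally-mixed part I/4 has tr(I/4 * P tensor P) = 0 for any traceless Pauli P.
So <Z_A Z_B>_rho = w * (+1) + (1 - w) * 0
= 0.88 * (+1)
= 0.8800

0.8800


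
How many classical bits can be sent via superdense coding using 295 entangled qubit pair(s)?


Superdense coding allows 2 classical bits per shared entangled pair.
295 pair(s) -> 2 * 295 = 590 classical bits

590


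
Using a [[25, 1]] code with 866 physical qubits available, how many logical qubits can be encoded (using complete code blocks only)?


Each code block uses 25 physical qubits for 1 logical qubit(s).
Number of complete blocks = floor(866 / 25) = 34
Logical qubits = 34 * 1
= 34

34


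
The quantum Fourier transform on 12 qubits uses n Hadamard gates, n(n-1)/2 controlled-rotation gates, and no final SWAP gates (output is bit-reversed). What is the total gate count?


Hadamard gates: 12
Controlled rotations: n*(n-1)/2 = 12*11/2 = 66
SWAP gates: 0 (omitted)
Total = 12 + 66
= 78

78


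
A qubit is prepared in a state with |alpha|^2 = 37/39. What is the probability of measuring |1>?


|alpha|^2 = 37/39 = 0.9487
|beta|^2 = 1 - 37/39 = 2/39 = 0.0513
P(|1>) = |beta|^2 = 0.0513

0.0513


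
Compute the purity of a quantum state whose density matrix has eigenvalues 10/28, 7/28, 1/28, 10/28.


tr(rho^2) = sum of eigenvalues squared
= (10/28)^2 + (7/28)^2 + (1/28)^2 + (10/28)^2
= (100 + 49 + 1 + 100) / 784
= 250/784
= 0.3189

0.3189


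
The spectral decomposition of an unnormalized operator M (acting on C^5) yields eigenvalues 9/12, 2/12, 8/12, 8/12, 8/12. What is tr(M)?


tr(M) = sum of eigenvalues
= 9/12 + 2/12 + 8/12 + 8/12 + 8/12
= 35/12
= 2.9167

2.9167


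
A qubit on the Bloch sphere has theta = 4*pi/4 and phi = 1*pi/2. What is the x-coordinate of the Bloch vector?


theta = 3.1416, phi = 1.5708
r_x = sin(theta)*cos(phi) = 0.0000 * 0.0000
r_x = 0.0000

0.0000


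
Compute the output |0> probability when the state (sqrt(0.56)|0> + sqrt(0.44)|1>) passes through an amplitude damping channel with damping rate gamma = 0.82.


For amplitude damping with parameter gamma on state sqrt(a)|0> + sqrt(b)|1>:
alpha^2 = 0.56, beta^2 = 0.44
P(|0>) = alpha^2 + gamma * beta^2
= 0.56 + 0.82 * 0.44
= 0.56 + 0.3608
= 0.9208

0.9208


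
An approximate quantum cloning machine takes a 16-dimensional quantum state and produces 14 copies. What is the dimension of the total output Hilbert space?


Output space = H^(tensor 14) where dim(H) = 16
dim = 16^14
= 256 (after 2 factors)
= 4096 (after 3 factors)
= 65536 (after 4 factors)
= 1048576 (after 5 factors)
= 16777216 (after 6 factors)
= 268435456 (after 7 factors)
= 4294967296 (after 8 factors)
= 68719476736 (after 9 factors)
= 1099511627776 (after 10 factors)
= 17592186044416 (after 11 factors)
= 281474976710656 (after 12 factors)
= 4503599627370496 (after 13 factors)
= 72057594037927936 (after 14 factors)
= 72057594037927936

72057594037927936


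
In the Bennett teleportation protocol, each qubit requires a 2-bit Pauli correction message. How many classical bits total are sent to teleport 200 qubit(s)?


Quantum teleportation requires 2 classical bits per qubit teleported.
200 qubit(s) -> 2 * 200 = 400 classical bits

400


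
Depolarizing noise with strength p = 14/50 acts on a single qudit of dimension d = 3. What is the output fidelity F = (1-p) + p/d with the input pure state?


F = (1-p) + p/d
= (1 - 0.2800) + 0.2800/3
= 0.7200 + 0.0933
= 0.8133

0.8133


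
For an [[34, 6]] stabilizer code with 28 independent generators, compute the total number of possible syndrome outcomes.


Each stabilizer generator gives a binary (+1 or -1) measurement outcome.
With 28 independent generators:
Total syndromes = 2^28
= 268435456

268435456


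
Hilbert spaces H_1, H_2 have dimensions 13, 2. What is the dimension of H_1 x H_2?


dim(H_1 x H_2) = 13 * 2
= 26

26


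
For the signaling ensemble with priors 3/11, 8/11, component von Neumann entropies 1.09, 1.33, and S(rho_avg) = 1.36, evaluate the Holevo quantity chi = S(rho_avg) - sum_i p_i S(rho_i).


chi = S(rho) - sum_i p_i * S(rho_i)
Weighted entropy = 3/11 * 1.09 + 8/11 * 1.33
= 1.2645
chi = 1.36 - 1.2645
= 0.0955

0.0955


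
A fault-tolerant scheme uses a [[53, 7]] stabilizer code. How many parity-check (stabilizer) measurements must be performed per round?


For an [[n,k]] stabilizer code:
Number of stabilizer generators = n - k
= 53 - 7
= 46

46


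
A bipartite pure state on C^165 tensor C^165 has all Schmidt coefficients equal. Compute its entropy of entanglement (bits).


For a maximally entangled state in d x d:
S = log2(d) = log2(165)
= 7.3663

7.3663


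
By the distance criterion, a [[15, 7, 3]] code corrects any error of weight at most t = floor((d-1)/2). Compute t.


Code parameters: [[15, 7, 3]], distance d = 3.
Number of correctable errors = floor((d-1)/2)
= floor((3 - 1)/2)
= floor(2/2)
= 1

1


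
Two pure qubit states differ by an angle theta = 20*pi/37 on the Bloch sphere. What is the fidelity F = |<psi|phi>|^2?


For states separated by angle theta on Bloch sphere:
F = cos^2(theta/2)
theta = 20*pi/37 = 1.6982
theta/2 = 0.8491
cos(theta/2) = 0.6607
F = 0.4365

0.4365


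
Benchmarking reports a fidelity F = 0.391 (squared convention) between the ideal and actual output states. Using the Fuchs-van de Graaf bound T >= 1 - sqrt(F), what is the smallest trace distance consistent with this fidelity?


Fuchs-van de Graaf (squared-fidelity convention): 1 - sqrt(F) <= T <= sqrt(1 - F).
Lower bound: T >= 1 - sqrt(F)
sqrt(F) = sqrt(0.391) = 0.6253
T >= 1 - 0.6253
T >= 0.3747

0.3747


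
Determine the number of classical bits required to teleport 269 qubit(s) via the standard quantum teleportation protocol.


Quantum teleportation requires 2 classical bits per qubit teleported.
269 qubit(s) -> 2 * 269 = 538 classical bits

538


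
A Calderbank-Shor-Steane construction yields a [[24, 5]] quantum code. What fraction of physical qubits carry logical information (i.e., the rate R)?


Code rate R = k/n
= 5/24
= 0.2083

0.2083


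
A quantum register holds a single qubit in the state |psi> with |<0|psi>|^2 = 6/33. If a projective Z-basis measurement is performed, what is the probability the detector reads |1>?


|alpha|^2 = 6/33 = 0.1818
|beta|^2 = 1 - 6/33 = 27/33 = 0.8182
P(|1>) = |beta|^2 = 0.8182

0.8182


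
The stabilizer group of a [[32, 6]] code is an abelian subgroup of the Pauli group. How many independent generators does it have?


For an [[n,k]] stabilizer code:
Number of stabilizer generators = n - k
= 32 - 6
= 26

26


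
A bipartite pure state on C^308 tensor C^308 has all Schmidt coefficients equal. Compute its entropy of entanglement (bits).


For a maximally entangled state in d x d:
S = log2(d) = log2(308)
= 8.2668

8.2668


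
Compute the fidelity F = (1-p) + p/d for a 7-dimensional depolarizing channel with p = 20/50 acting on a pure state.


F = (1-p) + p/d
= (1 - 0.4000) + 0.4000/7
= 0.6000 + 0.0571
= 0.6571

0.6571


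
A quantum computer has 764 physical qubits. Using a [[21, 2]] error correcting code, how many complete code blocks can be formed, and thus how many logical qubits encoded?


Each code block uses 21 physical qubits for 2 logical qubit(s).
Number of complete blocks = floor(764 / 21) = 36
Logical qubits = 36 * 2
= 72

72


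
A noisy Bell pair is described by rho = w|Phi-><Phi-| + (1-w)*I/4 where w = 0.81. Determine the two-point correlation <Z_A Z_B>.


|Phi-> = (|00> - |11>)/sqrt(2)
For the pure Bell state, <Z_A Z_B> = +1 (Bell-state Pauli correlator).
The maximally-mixed part I/4 has tr(I/4 * P tensor P) = 0 for any traceless Pauli P.
So <Z_A Z_B>_rho = w * (+1) + (1 - w) * 0
= 0.81 * (+1)
= 0.8100

0.8100


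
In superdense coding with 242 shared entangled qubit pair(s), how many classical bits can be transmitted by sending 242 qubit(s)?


Superdense coding allows 2 classical bits per shared entangled pair.
242 pair(s) -> 2 * 242 = 484 classical bits

484


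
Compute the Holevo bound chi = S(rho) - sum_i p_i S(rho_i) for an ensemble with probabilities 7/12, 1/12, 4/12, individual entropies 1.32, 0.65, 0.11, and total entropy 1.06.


chi = S(rho) - sum_i p_i * S(rho_i)
Weighted entropy = 7/12 * 1.32 + 1/12 * 0.65 + 4/12 * 0.11
= 0.8608
chi = 1.06 - 0.8608
= 0.1992

0.1992


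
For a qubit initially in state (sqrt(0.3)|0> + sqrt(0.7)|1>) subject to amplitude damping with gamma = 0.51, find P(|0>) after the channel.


For amplitude damping with parameter gamma on state sqrt(a)|0> + sqrt(b)|1>:
alpha^2 = 0.3, beta^2 = 0.7
P(|0>) = alpha^2 + gamma * beta^2
= 0.3 + 0.51 * 0.7
= 0.3 + 0.3570
= 0.6570

0.6570
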